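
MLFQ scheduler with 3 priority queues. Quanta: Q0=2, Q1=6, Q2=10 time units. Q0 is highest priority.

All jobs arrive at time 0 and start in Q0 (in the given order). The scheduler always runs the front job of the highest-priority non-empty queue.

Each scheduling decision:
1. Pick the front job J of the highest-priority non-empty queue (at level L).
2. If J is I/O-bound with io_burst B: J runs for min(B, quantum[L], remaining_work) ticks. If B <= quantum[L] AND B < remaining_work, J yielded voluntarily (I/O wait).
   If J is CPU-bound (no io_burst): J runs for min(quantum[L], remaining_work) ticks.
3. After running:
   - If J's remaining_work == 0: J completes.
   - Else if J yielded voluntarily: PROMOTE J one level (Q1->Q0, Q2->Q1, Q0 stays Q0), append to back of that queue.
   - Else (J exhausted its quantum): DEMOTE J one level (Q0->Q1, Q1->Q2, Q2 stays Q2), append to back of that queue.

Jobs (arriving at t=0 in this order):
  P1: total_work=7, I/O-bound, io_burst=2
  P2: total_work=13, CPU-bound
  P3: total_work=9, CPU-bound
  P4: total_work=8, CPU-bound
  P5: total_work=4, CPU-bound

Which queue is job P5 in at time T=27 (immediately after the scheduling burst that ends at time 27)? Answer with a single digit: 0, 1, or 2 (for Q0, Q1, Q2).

Answer: 1

Derivation:
t=0-2: P1@Q0 runs 2, rem=5, I/O yield, promote→Q0. Q0=[P2,P3,P4,P5,P1] Q1=[] Q2=[]
t=2-4: P2@Q0 runs 2, rem=11, quantum used, demote→Q1. Q0=[P3,P4,P5,P1] Q1=[P2] Q2=[]
t=4-6: P3@Q0 runs 2, rem=7, quantum used, demote→Q1. Q0=[P4,P5,P1] Q1=[P2,P3] Q2=[]
t=6-8: P4@Q0 runs 2, rem=6, quantum used, demote→Q1. Q0=[P5,P1] Q1=[P2,P3,P4] Q2=[]
t=8-10: P5@Q0 runs 2, rem=2, quantum used, demote→Q1. Q0=[P1] Q1=[P2,P3,P4,P5] Q2=[]
t=10-12: P1@Q0 runs 2, rem=3, I/O yield, promote→Q0. Q0=[P1] Q1=[P2,P3,P4,P5] Q2=[]
t=12-14: P1@Q0 runs 2, rem=1, I/O yield, promote→Q0. Q0=[P1] Q1=[P2,P3,P4,P5] Q2=[]
t=14-15: P1@Q0 runs 1, rem=0, completes. Q0=[] Q1=[P2,P3,P4,P5] Q2=[]
t=15-21: P2@Q1 runs 6, rem=5, quantum used, demote→Q2. Q0=[] Q1=[P3,P4,P5] Q2=[P2]
t=21-27: P3@Q1 runs 6, rem=1, quantum used, demote→Q2. Q0=[] Q1=[P4,P5] Q2=[P2,P3]
t=27-33: P4@Q1 runs 6, rem=0, completes. Q0=[] Q1=[P5] Q2=[P2,P3]
t=33-35: P5@Q1 runs 2, rem=0, completes. Q0=[] Q1=[] Q2=[P2,P3]
t=35-40: P2@Q2 runs 5, rem=0, completes. Q0=[] Q1=[] Q2=[P3]
t=40-41: P3@Q2 runs 1, rem=0, completes. Q0=[] Q1=[] Q2=[]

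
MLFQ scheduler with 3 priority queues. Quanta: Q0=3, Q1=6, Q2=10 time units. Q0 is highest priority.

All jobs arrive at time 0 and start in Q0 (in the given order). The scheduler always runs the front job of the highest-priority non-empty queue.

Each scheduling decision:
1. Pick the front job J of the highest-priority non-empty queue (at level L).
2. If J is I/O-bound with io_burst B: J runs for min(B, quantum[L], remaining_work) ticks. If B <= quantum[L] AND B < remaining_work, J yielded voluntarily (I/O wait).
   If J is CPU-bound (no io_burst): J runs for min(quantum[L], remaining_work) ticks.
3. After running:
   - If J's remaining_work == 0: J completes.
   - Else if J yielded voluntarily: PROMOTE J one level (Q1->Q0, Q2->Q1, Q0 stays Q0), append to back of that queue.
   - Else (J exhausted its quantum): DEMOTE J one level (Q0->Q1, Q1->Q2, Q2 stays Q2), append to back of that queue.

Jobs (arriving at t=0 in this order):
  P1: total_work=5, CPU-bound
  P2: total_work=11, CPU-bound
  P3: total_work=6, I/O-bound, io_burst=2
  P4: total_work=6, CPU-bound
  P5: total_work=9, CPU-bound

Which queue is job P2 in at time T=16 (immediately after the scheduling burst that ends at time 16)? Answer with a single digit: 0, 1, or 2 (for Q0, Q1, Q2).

Answer: 1

Derivation:
t=0-3: P1@Q0 runs 3, rem=2, quantum used, demote→Q1. Q0=[P2,P3,P4,P5] Q1=[P1] Q2=[]
t=3-6: P2@Q0 runs 3, rem=8, quantum used, demote→Q1. Q0=[P3,P4,P5] Q1=[P1,P2] Q2=[]
t=6-8: P3@Q0 runs 2, rem=4, I/O yield, promote→Q0. Q0=[P4,P5,P3] Q1=[P1,P2] Q2=[]
t=8-11: P4@Q0 runs 3, rem=3, quantum used, demote→Q1. Q0=[P5,P3] Q1=[P1,P2,P4] Q2=[]
t=11-14: P5@Q0 runs 3, rem=6, quantum used, demote→Q1. Q0=[P3] Q1=[P1,P2,P4,P5] Q2=[]
t=14-16: P3@Q0 runs 2, rem=2, I/O yield, promote→Q0. Q0=[P3] Q1=[P1,P2,P4,P5] Q2=[]
t=16-18: P3@Q0 runs 2, rem=0, completes. Q0=[] Q1=[P1,P2,P4,P5] Q2=[]
t=18-20: P1@Q1 runs 2, rem=0, completes. Q0=[] Q1=[P2,P4,P5] Q2=[]
t=20-26: P2@Q1 runs 6, rem=2, quantum used, demote→Q2. Q0=[] Q1=[P4,P5] Q2=[P2]
t=26-29: P4@Q1 runs 3, rem=0, completes. Q0=[] Q1=[P5] Q2=[P2]
t=29-35: P5@Q1 runs 6, rem=0, completes. Q0=[] Q1=[] Q2=[P2]
t=35-37: P2@Q2 runs 2, rem=0, completes. Q0=[] Q1=[] Q2=[]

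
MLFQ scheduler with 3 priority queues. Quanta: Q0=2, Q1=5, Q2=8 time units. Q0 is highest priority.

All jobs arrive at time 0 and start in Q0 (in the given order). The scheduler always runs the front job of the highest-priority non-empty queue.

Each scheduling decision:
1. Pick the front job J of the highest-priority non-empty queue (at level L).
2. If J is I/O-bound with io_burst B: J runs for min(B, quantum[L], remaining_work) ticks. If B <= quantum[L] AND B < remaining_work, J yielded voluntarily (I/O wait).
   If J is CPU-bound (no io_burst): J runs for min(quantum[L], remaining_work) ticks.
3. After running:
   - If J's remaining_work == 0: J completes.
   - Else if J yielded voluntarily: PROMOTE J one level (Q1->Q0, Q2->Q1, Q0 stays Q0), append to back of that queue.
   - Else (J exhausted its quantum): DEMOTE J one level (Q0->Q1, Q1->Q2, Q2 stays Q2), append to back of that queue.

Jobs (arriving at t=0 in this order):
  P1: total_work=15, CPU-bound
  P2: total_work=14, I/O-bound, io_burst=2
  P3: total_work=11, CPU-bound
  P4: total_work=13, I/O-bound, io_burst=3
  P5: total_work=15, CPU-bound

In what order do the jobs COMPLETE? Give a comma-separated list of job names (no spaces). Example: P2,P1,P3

t=0-2: P1@Q0 runs 2, rem=13, quantum used, demote→Q1. Q0=[P2,P3,P4,P5] Q1=[P1] Q2=[]
t=2-4: P2@Q0 runs 2, rem=12, I/O yield, promote→Q0. Q0=[P3,P4,P5,P2] Q1=[P1] Q2=[]
t=4-6: P3@Q0 runs 2, rem=9, quantum used, demote→Q1. Q0=[P4,P5,P2] Q1=[P1,P3] Q2=[]
t=6-8: P4@Q0 runs 2, rem=11, quantum used, demote→Q1. Q0=[P5,P2] Q1=[P1,P3,P4] Q2=[]
t=8-10: P5@Q0 runs 2, rem=13, quantum used, demote→Q1. Q0=[P2] Q1=[P1,P3,P4,P5] Q2=[]
t=10-12: P2@Q0 runs 2, rem=10, I/O yield, promote→Q0. Q0=[P2] Q1=[P1,P3,P4,P5] Q2=[]
t=12-14: P2@Q0 runs 2, rem=8, I/O yield, promote→Q0. Q0=[P2] Q1=[P1,P3,P4,P5] Q2=[]
t=14-16: P2@Q0 runs 2, rem=6, I/O yield, promote→Q0. Q0=[P2] Q1=[P1,P3,P4,P5] Q2=[]
t=16-18: P2@Q0 runs 2, rem=4, I/O yield, promote→Q0. Q0=[P2] Q1=[P1,P3,P4,P5] Q2=[]
t=18-20: P2@Q0 runs 2, rem=2, I/O yield, promote→Q0. Q0=[P2] Q1=[P1,P3,P4,P5] Q2=[]
t=20-22: P2@Q0 runs 2, rem=0, completes. Q0=[] Q1=[P1,P3,P4,P5] Q2=[]
t=22-27: P1@Q1 runs 5, rem=8, quantum used, demote→Q2. Q0=[] Q1=[P3,P4,P5] Q2=[P1]
t=27-32: P3@Q1 runs 5, rem=4, quantum used, demote→Q2. Q0=[] Q1=[P4,P5] Q2=[P1,P3]
t=32-35: P4@Q1 runs 3, rem=8, I/O yield, promote→Q0. Q0=[P4] Q1=[P5] Q2=[P1,P3]
t=35-37: P4@Q0 runs 2, rem=6, quantum used, demote→Q1. Q0=[] Q1=[P5,P4] Q2=[P1,P3]
t=37-42: P5@Q1 runs 5, rem=8, quantum used, demote→Q2. Q0=[] Q1=[P4] Q2=[P1,P3,P5]
t=42-45: P4@Q1 runs 3, rem=3, I/O yield, promote→Q0. Q0=[P4] Q1=[] Q2=[P1,P3,P5]
t=45-47: P4@Q0 runs 2, rem=1, quantum used, demote→Q1. Q0=[] Q1=[P4] Q2=[P1,P3,P5]
t=47-48: P4@Q1 runs 1, rem=0, completes. Q0=[] Q1=[] Q2=[P1,P3,P5]
t=48-56: P1@Q2 runs 8, rem=0, completes. Q0=[] Q1=[] Q2=[P3,P5]
t=56-60: P3@Q2 runs 4, rem=0, completes. Q0=[] Q1=[] Q2=[P5]
t=60-68: P5@Q2 runs 8, rem=0, completes. Q0=[] Q1=[] Q2=[]

Answer: P2,P4,P1,P3,P5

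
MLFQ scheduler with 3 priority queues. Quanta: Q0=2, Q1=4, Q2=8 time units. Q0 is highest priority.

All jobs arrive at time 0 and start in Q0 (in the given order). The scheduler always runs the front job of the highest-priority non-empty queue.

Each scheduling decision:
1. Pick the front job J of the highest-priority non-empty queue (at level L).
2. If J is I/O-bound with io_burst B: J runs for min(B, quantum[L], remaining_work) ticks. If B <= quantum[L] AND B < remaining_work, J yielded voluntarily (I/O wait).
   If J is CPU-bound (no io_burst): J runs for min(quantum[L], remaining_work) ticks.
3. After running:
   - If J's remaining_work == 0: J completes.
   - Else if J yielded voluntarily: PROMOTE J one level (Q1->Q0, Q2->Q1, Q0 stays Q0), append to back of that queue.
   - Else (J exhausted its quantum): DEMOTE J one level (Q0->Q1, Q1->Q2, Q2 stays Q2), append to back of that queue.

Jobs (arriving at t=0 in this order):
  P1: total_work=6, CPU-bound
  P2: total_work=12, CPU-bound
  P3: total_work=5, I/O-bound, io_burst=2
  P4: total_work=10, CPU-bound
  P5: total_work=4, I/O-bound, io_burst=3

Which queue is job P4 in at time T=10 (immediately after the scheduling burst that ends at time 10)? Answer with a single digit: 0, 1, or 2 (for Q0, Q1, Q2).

Answer: 1

Derivation:
t=0-2: P1@Q0 runs 2, rem=4, quantum used, demote→Q1. Q0=[P2,P3,P4,P5] Q1=[P1] Q2=[]
t=2-4: P2@Q0 runs 2, rem=10, quantum used, demote→Q1. Q0=[P3,P4,P5] Q1=[P1,P2] Q2=[]
t=4-6: P3@Q0 runs 2, rem=3, I/O yield, promote→Q0. Q0=[P4,P5,P3] Q1=[P1,P2] Q2=[]
t=6-8: P4@Q0 runs 2, rem=8, quantum used, demote→Q1. Q0=[P5,P3] Q1=[P1,P2,P4] Q2=[]
t=8-10: P5@Q0 runs 2, rem=2, quantum used, demote→Q1. Q0=[P3] Q1=[P1,P2,P4,P5] Q2=[]
t=10-12: P3@Q0 runs 2, rem=1, I/O yield, promote→Q0. Q0=[P3] Q1=[P1,P2,P4,P5] Q2=[]
t=12-13: P3@Q0 runs 1, rem=0, completes. Q0=[] Q1=[P1,P2,P4,P5] Q2=[]
t=13-17: P1@Q1 runs 4, rem=0, completes. Q0=[] Q1=[P2,P4,P5] Q2=[]
t=17-21: P2@Q1 runs 4, rem=6, quantum used, demote→Q2. Q0=[] Q1=[P4,P5] Q2=[P2]
t=21-25: P4@Q1 runs 4, rem=4, quantum used, demote→Q2. Q0=[] Q1=[P5] Q2=[P2,P4]
t=25-27: P5@Q1 runs 2, rem=0, completes. Q0=[] Q1=[] Q2=[P2,P4]
t=27-33: P2@Q2 runs 6, rem=0, completes. Q0=[] Q1=[] Q2=[P4]
t=33-37: P4@Q2 runs 4, rem=0, completes. Q0=[] Q1=[] Q2=[]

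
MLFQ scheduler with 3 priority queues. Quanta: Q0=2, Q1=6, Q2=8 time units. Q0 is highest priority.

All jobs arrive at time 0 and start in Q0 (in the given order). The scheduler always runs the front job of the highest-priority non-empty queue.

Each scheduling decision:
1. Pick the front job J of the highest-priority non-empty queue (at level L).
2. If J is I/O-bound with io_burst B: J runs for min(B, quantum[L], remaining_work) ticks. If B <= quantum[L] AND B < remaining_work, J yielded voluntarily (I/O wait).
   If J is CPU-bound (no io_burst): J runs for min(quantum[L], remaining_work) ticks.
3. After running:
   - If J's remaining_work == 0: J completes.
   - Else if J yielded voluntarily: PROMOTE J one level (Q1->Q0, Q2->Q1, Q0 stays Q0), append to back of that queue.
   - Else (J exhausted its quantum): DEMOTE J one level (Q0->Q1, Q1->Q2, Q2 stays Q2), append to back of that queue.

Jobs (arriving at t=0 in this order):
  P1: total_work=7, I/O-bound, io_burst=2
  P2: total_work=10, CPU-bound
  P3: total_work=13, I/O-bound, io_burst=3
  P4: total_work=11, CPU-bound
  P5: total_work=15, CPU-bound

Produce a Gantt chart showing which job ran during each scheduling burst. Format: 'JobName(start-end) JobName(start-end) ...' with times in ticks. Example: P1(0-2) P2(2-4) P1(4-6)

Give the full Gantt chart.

Answer: P1(0-2) P2(2-4) P3(4-6) P4(6-8) P5(8-10) P1(10-12) P1(12-14) P1(14-15) P2(15-21) P3(21-24) P3(24-26) P4(26-32) P5(32-38) P3(38-41) P3(41-43) P3(43-44) P2(44-46) P4(46-49) P5(49-56)

Derivation:
t=0-2: P1@Q0 runs 2, rem=5, I/O yield, promote→Q0. Q0=[P2,P3,P4,P5,P1] Q1=[] Q2=[]
t=2-4: P2@Q0 runs 2, rem=8, quantum used, demote→Q1. Q0=[P3,P4,P5,P1] Q1=[P2] Q2=[]
t=4-6: P3@Q0 runs 2, rem=11, quantum used, demote→Q1. Q0=[P4,P5,P1] Q1=[P2,P3] Q2=[]
t=6-8: P4@Q0 runs 2, rem=9, quantum used, demote→Q1. Q0=[P5,P1] Q1=[P2,P3,P4] Q2=[]
t=8-10: P5@Q0 runs 2, rem=13, quantum used, demote→Q1. Q0=[P1] Q1=[P2,P3,P4,P5] Q2=[]
t=10-12: P1@Q0 runs 2, rem=3, I/O yield, promote→Q0. Q0=[P1] Q1=[P2,P3,P4,P5] Q2=[]
t=12-14: P1@Q0 runs 2, rem=1, I/O yield, promote→Q0. Q0=[P1] Q1=[P2,P3,P4,P5] Q2=[]
t=14-15: P1@Q0 runs 1, rem=0, completes. Q0=[] Q1=[P2,P3,P4,P5] Q2=[]
t=15-21: P2@Q1 runs 6, rem=2, quantum used, demote→Q2. Q0=[] Q1=[P3,P4,P5] Q2=[P2]
t=21-24: P3@Q1 runs 3, rem=8, I/O yield, promote→Q0. Q0=[P3] Q1=[P4,P5] Q2=[P2]
t=24-26: P3@Q0 runs 2, rem=6, quantum used, demote→Q1. Q0=[] Q1=[P4,P5,P3] Q2=[P2]
t=26-32: P4@Q1 runs 6, rem=3, quantum used, demote→Q2. Q0=[] Q1=[P5,P3] Q2=[P2,P4]
t=32-38: P5@Q1 runs 6, rem=7, quantum used, demote→Q2. Q0=[] Q1=[P3] Q2=[P2,P4,P5]
t=38-41: P3@Q1 runs 3, rem=3, I/O yield, promote→Q0. Q0=[P3] Q1=[] Q2=[P2,P4,P5]
t=41-43: P3@Q0 runs 2, rem=1, quantum used, demote→Q1. Q0=[] Q1=[P3] Q2=[P2,P4,P5]
t=43-44: P3@Q1 runs 1, rem=0, completes. Q0=[] Q1=[] Q2=[P2,P4,P5]
t=44-46: P2@Q2 runs 2, rem=0, completes. Q0=[] Q1=[] Q2=[P4,P5]
t=46-49: P4@Q2 runs 3, rem=0, completes. Q0=[] Q1=[] Q2=[P5]
t=49-56: P5@Q2 runs 7, rem=0, completes. Q0=[] Q1=[] Q2=[]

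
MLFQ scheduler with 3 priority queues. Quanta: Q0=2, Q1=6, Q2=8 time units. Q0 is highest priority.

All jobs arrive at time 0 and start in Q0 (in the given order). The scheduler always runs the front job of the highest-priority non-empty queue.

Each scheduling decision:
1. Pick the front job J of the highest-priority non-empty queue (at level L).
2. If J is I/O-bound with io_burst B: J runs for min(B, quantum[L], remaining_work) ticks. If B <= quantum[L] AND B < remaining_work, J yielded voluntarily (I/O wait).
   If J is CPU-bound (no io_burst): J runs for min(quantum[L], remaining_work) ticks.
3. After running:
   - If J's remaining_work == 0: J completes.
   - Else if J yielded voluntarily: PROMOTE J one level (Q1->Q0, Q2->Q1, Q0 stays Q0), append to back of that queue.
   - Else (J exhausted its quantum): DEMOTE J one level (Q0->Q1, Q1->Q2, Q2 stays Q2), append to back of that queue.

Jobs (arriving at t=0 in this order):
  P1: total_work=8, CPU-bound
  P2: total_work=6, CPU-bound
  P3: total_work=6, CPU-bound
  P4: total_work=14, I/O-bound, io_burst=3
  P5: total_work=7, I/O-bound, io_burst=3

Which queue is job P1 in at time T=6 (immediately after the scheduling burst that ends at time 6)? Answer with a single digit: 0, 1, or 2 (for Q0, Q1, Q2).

Answer: 1

Derivation:
t=0-2: P1@Q0 runs 2, rem=6, quantum used, demote→Q1. Q0=[P2,P3,P4,P5] Q1=[P1] Q2=[]
t=2-4: P2@Q0 runs 2, rem=4, quantum used, demote→Q1. Q0=[P3,P4,P5] Q1=[P1,P2] Q2=[]
t=4-6: P3@Q0 runs 2, rem=4, quantum used, demote→Q1. Q0=[P4,P5] Q1=[P1,P2,P3] Q2=[]
t=6-8: P4@Q0 runs 2, rem=12, quantum used, demote→Q1. Q0=[P5] Q1=[P1,P2,P3,P4] Q2=[]
t=8-10: P5@Q0 runs 2, rem=5, quantum used, demote→Q1. Q0=[] Q1=[P1,P2,P3,P4,P5] Q2=[]
t=10-16: P1@Q1 runs 6, rem=0, completes. Q0=[] Q1=[P2,P3,P4,P5] Q2=[]
t=16-20: P2@Q1 runs 4, rem=0, completes. Q0=[] Q1=[P3,P4,P5] Q2=[]
t=20-24: P3@Q1 runs 4, rem=0, completes. Q0=[] Q1=[P4,P5] Q2=[]
t=24-27: P4@Q1 runs 3, rem=9, I/O yield, promote→Q0. Q0=[P4] Q1=[P5] Q2=[]
t=27-29: P4@Q0 runs 2, rem=7, quantum used, demote→Q1. Q0=[] Q1=[P5,P4] Q2=[]
t=29-32: P5@Q1 runs 3, rem=2, I/O yield, promote→Q0. Q0=[P5] Q1=[P4] Q2=[]
t=32-34: P5@Q0 runs 2, rem=0, completes. Q0=[] Q1=[P4] Q2=[]
t=34-37: P4@Q1 runs 3, rem=4, I/O yield, promote→Q0. Q0=[P4] Q1=[] Q2=[]
t=37-39: P4@Q0 runs 2, rem=2, quantum used, demote→Q1. Q0=[] Q1=[P4] Q2=[]
t=39-41: P4@Q1 runs 2, rem=0, completes. Q0=[] Q1=[] Q2=[]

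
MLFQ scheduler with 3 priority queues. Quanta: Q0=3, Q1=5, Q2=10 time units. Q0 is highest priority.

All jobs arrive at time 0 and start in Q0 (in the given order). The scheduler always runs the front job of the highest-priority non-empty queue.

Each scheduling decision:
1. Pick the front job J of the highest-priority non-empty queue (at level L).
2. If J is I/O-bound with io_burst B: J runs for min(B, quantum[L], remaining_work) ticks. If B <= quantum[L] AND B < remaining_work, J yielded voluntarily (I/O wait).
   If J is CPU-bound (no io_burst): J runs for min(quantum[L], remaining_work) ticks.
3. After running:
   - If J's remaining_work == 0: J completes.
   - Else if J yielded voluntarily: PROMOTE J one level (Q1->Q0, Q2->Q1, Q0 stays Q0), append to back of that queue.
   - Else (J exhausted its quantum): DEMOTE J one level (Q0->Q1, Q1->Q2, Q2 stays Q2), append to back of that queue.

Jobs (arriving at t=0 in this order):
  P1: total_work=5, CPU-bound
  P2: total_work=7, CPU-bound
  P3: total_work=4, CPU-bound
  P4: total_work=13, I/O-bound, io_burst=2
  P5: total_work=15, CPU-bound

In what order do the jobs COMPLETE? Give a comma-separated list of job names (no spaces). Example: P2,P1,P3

t=0-3: P1@Q0 runs 3, rem=2, quantum used, demote→Q1. Q0=[P2,P3,P4,P5] Q1=[P1] Q2=[]
t=3-6: P2@Q0 runs 3, rem=4, quantum used, demote→Q1. Q0=[P3,P4,P5] Q1=[P1,P2] Q2=[]
t=6-9: P3@Q0 runs 3, rem=1, quantum used, demote→Q1. Q0=[P4,P5] Q1=[P1,P2,P3] Q2=[]
t=9-11: P4@Q0 runs 2, rem=11, I/O yield, promote→Q0. Q0=[P5,P4] Q1=[P1,P2,P3] Q2=[]
t=11-14: P5@Q0 runs 3, rem=12, quantum used, demote→Q1. Q0=[P4] Q1=[P1,P2,P3,P5] Q2=[]
t=14-16: P4@Q0 runs 2, rem=9, I/O yield, promote→Q0. Q0=[P4] Q1=[P1,P2,P3,P5] Q2=[]
t=16-18: P4@Q0 runs 2, rem=7, I/O yield, promote→Q0. Q0=[P4] Q1=[P1,P2,P3,P5] Q2=[]
t=18-20: P4@Q0 runs 2, rem=5, I/O yield, promote→Q0. Q0=[P4] Q1=[P1,P2,P3,P5] Q2=[]
t=20-22: P4@Q0 runs 2, rem=3, I/O yield, promote→Q0. Q0=[P4] Q1=[P1,P2,P3,P5] Q2=[]
t=22-24: P4@Q0 runs 2, rem=1, I/O yield, promote→Q0. Q0=[P4] Q1=[P1,P2,P3,P5] Q2=[]
t=24-25: P4@Q0 runs 1, rem=0, completes. Q0=[] Q1=[P1,P2,P3,P5] Q2=[]
t=25-27: P1@Q1 runs 2, rem=0, completes. Q0=[] Q1=[P2,P3,P5] Q2=[]
t=27-31: P2@Q1 runs 4, rem=0, completes. Q0=[] Q1=[P3,P5] Q2=[]
t=31-32: P3@Q1 runs 1, rem=0, completes. Q0=[] Q1=[P5] Q2=[]
t=32-37: P5@Q1 runs 5, rem=7, quantum used, demote→Q2. Q0=[] Q1=[] Q2=[P5]
t=37-44: P5@Q2 runs 7, rem=0, completes. Q0=[] Q1=[] Q2=[]

Answer: P4,P1,P2,P3,P5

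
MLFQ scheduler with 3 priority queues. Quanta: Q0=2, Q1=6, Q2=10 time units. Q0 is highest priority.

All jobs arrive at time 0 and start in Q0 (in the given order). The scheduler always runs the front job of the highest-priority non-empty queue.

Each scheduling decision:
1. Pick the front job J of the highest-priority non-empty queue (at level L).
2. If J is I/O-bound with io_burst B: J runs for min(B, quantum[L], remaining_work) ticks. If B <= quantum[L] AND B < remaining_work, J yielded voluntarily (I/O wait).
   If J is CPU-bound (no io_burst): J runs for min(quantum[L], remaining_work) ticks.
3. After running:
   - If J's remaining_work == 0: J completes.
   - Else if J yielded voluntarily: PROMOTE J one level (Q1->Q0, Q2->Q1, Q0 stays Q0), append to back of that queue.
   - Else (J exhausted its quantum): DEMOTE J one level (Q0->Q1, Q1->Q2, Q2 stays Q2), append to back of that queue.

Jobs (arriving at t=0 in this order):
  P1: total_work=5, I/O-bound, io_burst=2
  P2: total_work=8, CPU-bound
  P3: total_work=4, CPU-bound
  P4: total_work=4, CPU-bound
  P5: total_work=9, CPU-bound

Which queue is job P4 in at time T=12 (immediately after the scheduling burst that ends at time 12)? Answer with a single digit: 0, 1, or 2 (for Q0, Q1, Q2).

t=0-2: P1@Q0 runs 2, rem=3, I/O yield, promote→Q0. Q0=[P2,P3,P4,P5,P1] Q1=[] Q2=[]
t=2-4: P2@Q0 runs 2, rem=6, quantum used, demote→Q1. Q0=[P3,P4,P5,P1] Q1=[P2] Q2=[]
t=4-6: P3@Q0 runs 2, rem=2, quantum used, demote→Q1. Q0=[P4,P5,P1] Q1=[P2,P3] Q2=[]
t=6-8: P4@Q0 runs 2, rem=2, quantum used, demote→Q1. Q0=[P5,P1] Q1=[P2,P3,P4] Q2=[]
t=8-10: P5@Q0 runs 2, rem=7, quantum used, demote→Q1. Q0=[P1] Q1=[P2,P3,P4,P5] Q2=[]
t=10-12: P1@Q0 runs 2, rem=1, I/O yield, promote→Q0. Q0=[P1] Q1=[P2,P3,P4,P5] Q2=[]
t=12-13: P1@Q0 runs 1, rem=0, completes. Q0=[] Q1=[P2,P3,P4,P5] Q2=[]
t=13-19: P2@Q1 runs 6, rem=0, completes. Q0=[] Q1=[P3,P4,P5] Q2=[]
t=19-21: P3@Q1 runs 2, rem=0, completes. Q0=[] Q1=[P4,P5] Q2=[]
t=21-23: P4@Q1 runs 2, rem=0, completes. Q0=[] Q1=[P5] Q2=[]
t=23-29: P5@Q1 runs 6, rem=1, quantum used, demote→Q2. Q0=[] Q1=[] Q2=[P5]
t=29-30: P5@Q2 runs 1, rem=0, completes. Q0=[] Q1=[] Q2=[]

Answer: 1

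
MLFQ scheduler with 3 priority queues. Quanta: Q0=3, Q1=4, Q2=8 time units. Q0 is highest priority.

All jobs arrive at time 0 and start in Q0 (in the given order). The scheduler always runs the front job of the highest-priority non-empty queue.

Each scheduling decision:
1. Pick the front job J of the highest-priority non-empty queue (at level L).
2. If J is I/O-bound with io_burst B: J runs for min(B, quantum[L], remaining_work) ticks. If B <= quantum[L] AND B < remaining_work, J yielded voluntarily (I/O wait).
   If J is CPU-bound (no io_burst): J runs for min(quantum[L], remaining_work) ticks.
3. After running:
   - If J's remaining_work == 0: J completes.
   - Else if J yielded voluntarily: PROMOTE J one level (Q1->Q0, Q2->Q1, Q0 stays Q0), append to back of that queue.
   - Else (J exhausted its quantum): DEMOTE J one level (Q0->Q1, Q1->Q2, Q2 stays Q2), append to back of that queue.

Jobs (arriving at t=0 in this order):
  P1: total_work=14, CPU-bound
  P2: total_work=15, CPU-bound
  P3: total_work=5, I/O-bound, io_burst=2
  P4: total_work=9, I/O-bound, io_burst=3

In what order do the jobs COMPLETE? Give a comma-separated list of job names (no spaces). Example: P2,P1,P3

Answer: P3,P4,P1,P2

Derivation:
t=0-3: P1@Q0 runs 3, rem=11, quantum used, demote→Q1. Q0=[P2,P3,P4] Q1=[P1] Q2=[]
t=3-6: P2@Q0 runs 3, rem=12, quantum used, demote→Q1. Q0=[P3,P4] Q1=[P1,P2] Q2=[]
t=6-8: P3@Q0 runs 2, rem=3, I/O yield, promote→Q0. Q0=[P4,P3] Q1=[P1,P2] Q2=[]
t=8-11: P4@Q0 runs 3, rem=6, I/O yield, promote→Q0. Q0=[P3,P4] Q1=[P1,P2] Q2=[]
t=11-13: P3@Q0 runs 2, rem=1, I/O yield, promote→Q0. Q0=[P4,P3] Q1=[P1,P2] Q2=[]
t=13-16: P4@Q0 runs 3, rem=3, I/O yield, promote→Q0. Q0=[P3,P4] Q1=[P1,P2] Q2=[]
t=16-17: P3@Q0 runs 1, rem=0, completes. Q0=[P4] Q1=[P1,P2] Q2=[]
t=17-20: P4@Q0 runs 3, rem=0, completes. Q0=[] Q1=[P1,P2] Q2=[]
t=20-24: P1@Q1 runs 4, rem=7, quantum used, demote→Q2. Q0=[] Q1=[P2] Q2=[P1]
t=24-28: P2@Q1 runs 4, rem=8, quantum used, demote→Q2. Q0=[] Q1=[] Q2=[P1,P2]
t=28-35: P1@Q2 runs 7, rem=0, completes. Q0=[] Q1=[] Q2=[P2]
t=35-43: P2@Q2 runs 8, rem=0, completes. Q0=[] Q1=[] Q2=[]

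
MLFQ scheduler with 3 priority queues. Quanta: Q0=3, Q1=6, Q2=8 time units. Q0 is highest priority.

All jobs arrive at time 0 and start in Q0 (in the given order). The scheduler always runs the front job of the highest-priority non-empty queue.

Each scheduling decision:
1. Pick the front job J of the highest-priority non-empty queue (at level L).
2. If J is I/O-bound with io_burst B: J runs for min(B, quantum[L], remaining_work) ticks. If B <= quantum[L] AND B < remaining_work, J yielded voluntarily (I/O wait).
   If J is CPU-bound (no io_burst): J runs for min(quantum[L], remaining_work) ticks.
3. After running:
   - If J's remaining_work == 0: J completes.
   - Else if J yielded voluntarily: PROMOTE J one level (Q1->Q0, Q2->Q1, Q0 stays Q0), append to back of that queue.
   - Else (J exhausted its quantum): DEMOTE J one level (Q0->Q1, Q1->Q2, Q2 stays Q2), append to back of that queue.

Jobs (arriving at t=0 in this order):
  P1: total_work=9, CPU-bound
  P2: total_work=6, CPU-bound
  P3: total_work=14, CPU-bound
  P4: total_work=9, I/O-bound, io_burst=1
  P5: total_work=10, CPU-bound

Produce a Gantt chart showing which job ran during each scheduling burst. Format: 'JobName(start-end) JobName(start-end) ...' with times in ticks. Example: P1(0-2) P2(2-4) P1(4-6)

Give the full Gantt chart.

Answer: P1(0-3) P2(3-6) P3(6-9) P4(9-10) P5(10-13) P4(13-14) P4(14-15) P4(15-16) P4(16-17) P4(17-18) P4(18-19) P4(19-20) P4(20-21) P1(21-27) P2(27-30) P3(30-36) P5(36-42) P3(42-47) P5(47-48)

Derivation:
t=0-3: P1@Q0 runs 3, rem=6, quantum used, demote→Q1. Q0=[P2,P3,P4,P5] Q1=[P1] Q2=[]
t=3-6: P2@Q0 runs 3, rem=3, quantum used, demote→Q1. Q0=[P3,P4,P5] Q1=[P1,P2] Q2=[]
t=6-9: P3@Q0 runs 3, rem=11, quantum used, demote→Q1. Q0=[P4,P5] Q1=[P1,P2,P3] Q2=[]
t=9-10: P4@Q0 runs 1, rem=8, I/O yield, promote→Q0. Q0=[P5,P4] Q1=[P1,P2,P3] Q2=[]
t=10-13: P5@Q0 runs 3, rem=7, quantum used, demote→Q1. Q0=[P4] Q1=[P1,P2,P3,P5] Q2=[]
t=13-14: P4@Q0 runs 1, rem=7, I/O yield, promote→Q0. Q0=[P4] Q1=[P1,P2,P3,P5] Q2=[]
t=14-15: P4@Q0 runs 1, rem=6, I/O yield, promote→Q0. Q0=[P4] Q1=[P1,P2,P3,P5] Q2=[]
t=15-16: P4@Q0 runs 1, rem=5, I/O yield, promote→Q0. Q0=[P4] Q1=[P1,P2,P3,P5] Q2=[]
t=16-17: P4@Q0 runs 1, rem=4, I/O yield, promote→Q0. Q0=[P4] Q1=[P1,P2,P3,P5] Q2=[]
t=17-18: P4@Q0 runs 1, rem=3, I/O yield, promote→Q0. Q0=[P4] Q1=[P1,P2,P3,P5] Q2=[]
t=18-19: P4@Q0 runs 1, rem=2, I/O yield, promote→Q0. Q0=[P4] Q1=[P1,P2,P3,P5] Q2=[]
t=19-20: P4@Q0 runs 1, rem=1, I/O yield, promote→Q0. Q0=[P4] Q1=[P1,P2,P3,P5] Q2=[]
t=20-21: P4@Q0 runs 1, rem=0, completes. Q0=[] Q1=[P1,P2,P3,P5] Q2=[]
t=21-27: P1@Q1 runs 6, rem=0, completes. Q0=[] Q1=[P2,P3,P5] Q2=[]
t=27-30: P2@Q1 runs 3, rem=0, completes. Q0=[] Q1=[P3,P5] Q2=[]
t=30-36: P3@Q1 runs 6, rem=5, quantum used, demote→Q2. Q0=[] Q1=[P5] Q2=[P3]
t=36-42: P5@Q1 runs 6, rem=1, quantum used, demote→Q2. Q0=[] Q1=[] Q2=[P3,P5]
t=42-47: P3@Q2 runs 5, rem=0, completes. Q0=[] Q1=[] Q2=[P5]
t=47-48: P5@Q2 runs 1, rem=0, completes. Q0=[] Q1=[] Q2=[]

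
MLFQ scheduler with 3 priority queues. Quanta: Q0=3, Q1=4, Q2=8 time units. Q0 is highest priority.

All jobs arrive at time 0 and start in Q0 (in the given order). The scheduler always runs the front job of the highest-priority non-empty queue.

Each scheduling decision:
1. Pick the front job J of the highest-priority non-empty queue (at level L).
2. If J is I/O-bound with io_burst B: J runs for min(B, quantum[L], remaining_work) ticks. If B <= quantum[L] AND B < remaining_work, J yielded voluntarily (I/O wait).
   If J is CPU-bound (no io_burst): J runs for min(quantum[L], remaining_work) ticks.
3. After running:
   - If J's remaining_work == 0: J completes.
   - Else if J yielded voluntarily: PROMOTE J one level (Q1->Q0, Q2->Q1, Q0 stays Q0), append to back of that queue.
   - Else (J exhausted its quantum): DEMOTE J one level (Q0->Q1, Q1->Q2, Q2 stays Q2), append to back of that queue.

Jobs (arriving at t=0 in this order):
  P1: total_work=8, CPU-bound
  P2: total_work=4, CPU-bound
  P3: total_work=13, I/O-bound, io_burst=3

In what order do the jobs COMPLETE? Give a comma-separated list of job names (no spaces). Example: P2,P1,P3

Answer: P3,P2,P1

Derivation:
t=0-3: P1@Q0 runs 3, rem=5, quantum used, demote→Q1. Q0=[P2,P3] Q1=[P1] Q2=[]
t=3-6: P2@Q0 runs 3, rem=1, quantum used, demote→Q1. Q0=[P3] Q1=[P1,P2] Q2=[]
t=6-9: P3@Q0 runs 3, rem=10, I/O yield, promote→Q0. Q0=[P3] Q1=[P1,P2] Q2=[]
t=9-12: P3@Q0 runs 3, rem=7, I/O yield, promote→Q0. Q0=[P3] Q1=[P1,P2] Q2=[]
t=12-15: P3@Q0 runs 3, rem=4, I/O yield, promote→Q0. Q0=[P3] Q1=[P1,P2] Q2=[]
t=15-18: P3@Q0 runs 3, rem=1, I/O yield, promote→Q0. Q0=[P3] Q1=[P1,P2] Q2=[]
t=18-19: P3@Q0 runs 1, rem=0, completes. Q0=[] Q1=[P1,P2] Q2=[]
t=19-23: P1@Q1 runs 4, rem=1, quantum used, demote→Q2. Q0=[] Q1=[P2] Q2=[P1]
t=23-24: P2@Q1 runs 1, rem=0, completes. Q0=[] Q1=[] Q2=[P1]
t=24-25: P1@Q2 runs 1, rem=0, completes. Q0=[] Q1=[] Q2=[]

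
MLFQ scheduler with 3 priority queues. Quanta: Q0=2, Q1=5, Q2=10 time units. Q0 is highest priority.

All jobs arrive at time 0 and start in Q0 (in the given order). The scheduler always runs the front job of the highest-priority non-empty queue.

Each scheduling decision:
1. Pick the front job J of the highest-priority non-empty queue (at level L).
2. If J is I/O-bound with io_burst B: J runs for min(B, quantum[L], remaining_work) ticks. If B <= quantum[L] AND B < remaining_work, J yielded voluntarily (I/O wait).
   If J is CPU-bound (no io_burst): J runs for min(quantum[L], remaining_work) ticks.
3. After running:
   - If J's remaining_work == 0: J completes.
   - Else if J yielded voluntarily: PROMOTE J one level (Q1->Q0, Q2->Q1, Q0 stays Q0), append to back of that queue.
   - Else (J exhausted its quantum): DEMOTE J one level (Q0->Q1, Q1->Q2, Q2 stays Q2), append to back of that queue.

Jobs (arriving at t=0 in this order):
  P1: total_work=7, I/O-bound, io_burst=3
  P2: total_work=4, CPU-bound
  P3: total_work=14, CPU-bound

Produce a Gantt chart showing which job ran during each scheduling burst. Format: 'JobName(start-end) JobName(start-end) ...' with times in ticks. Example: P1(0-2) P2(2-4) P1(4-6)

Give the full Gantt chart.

Answer: P1(0-2) P2(2-4) P3(4-6) P1(6-9) P1(9-11) P2(11-13) P3(13-18) P3(18-25)

Derivation:
t=0-2: P1@Q0 runs 2, rem=5, quantum used, demote→Q1. Q0=[P2,P3] Q1=[P1] Q2=[]
t=2-4: P2@Q0 runs 2, rem=2, quantum used, demote→Q1. Q0=[P3] Q1=[P1,P2] Q2=[]
t=4-6: P3@Q0 runs 2, rem=12, quantum used, demote→Q1. Q0=[] Q1=[P1,P2,P3] Q2=[]
t=6-9: P1@Q1 runs 3, rem=2, I/O yield, promote→Q0. Q0=[P1] Q1=[P2,P3] Q2=[]
t=9-11: P1@Q0 runs 2, rem=0, completes. Q0=[] Q1=[P2,P3] Q2=[]
t=11-13: P2@Q1 runs 2, rem=0, completes. Q0=[] Q1=[P3] Q2=[]
t=13-18: P3@Q1 runs 5, rem=7, quantum used, demote→Q2. Q0=[] Q1=[] Q2=[P3]
t=18-25: P3@Q2 runs 7, rem=0, completes. Q0=[] Q1=[] Q2=[]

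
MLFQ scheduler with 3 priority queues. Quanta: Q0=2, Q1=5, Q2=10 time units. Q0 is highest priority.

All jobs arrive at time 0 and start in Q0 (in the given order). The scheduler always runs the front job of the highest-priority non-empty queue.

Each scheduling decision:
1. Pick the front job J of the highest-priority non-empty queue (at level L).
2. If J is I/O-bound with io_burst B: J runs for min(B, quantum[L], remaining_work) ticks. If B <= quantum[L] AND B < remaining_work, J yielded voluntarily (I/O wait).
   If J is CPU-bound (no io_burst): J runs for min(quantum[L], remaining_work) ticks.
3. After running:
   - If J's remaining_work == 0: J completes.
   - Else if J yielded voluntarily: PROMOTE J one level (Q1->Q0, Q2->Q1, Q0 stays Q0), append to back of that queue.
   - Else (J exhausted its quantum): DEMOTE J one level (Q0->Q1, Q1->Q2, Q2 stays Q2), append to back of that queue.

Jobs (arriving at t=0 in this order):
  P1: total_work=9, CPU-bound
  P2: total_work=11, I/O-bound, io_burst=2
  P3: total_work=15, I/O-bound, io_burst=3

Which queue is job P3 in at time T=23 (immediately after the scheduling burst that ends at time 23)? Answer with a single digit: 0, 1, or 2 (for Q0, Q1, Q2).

Answer: 0

Derivation:
t=0-2: P1@Q0 runs 2, rem=7, quantum used, demote→Q1. Q0=[P2,P3] Q1=[P1] Q2=[]
t=2-4: P2@Q0 runs 2, rem=9, I/O yield, promote→Q0. Q0=[P3,P2] Q1=[P1] Q2=[]
t=4-6: P3@Q0 runs 2, rem=13, quantum used, demote→Q1. Q0=[P2] Q1=[P1,P3] Q2=[]
t=6-8: P2@Q0 runs 2, rem=7, I/O yield, promote→Q0. Q0=[P2] Q1=[P1,P3] Q2=[]
t=8-10: P2@Q0 runs 2, rem=5, I/O yield, promote→Q0. Q0=[P2] Q1=[P1,P3] Q2=[]
t=10-12: P2@Q0 runs 2, rem=3, I/O yield, promote→Q0. Q0=[P2] Q1=[P1,P3] Q2=[]
t=12-14: P2@Q0 runs 2, rem=1, I/O yield, promote→Q0. Q0=[P2] Q1=[P1,P3] Q2=[]
t=14-15: P2@Q0 runs 1, rem=0, completes. Q0=[] Q1=[P1,P3] Q2=[]
t=15-20: P1@Q1 runs 5, rem=2, quantum used, demote→Q2. Q0=[] Q1=[P3] Q2=[P1]
t=20-23: P3@Q1 runs 3, rem=10, I/O yield, promote→Q0. Q0=[P3] Q1=[] Q2=[P1]
t=23-25: P3@Q0 runs 2, rem=8, quantum used, demote→Q1. Q0=[] Q1=[P3] Q2=[P1]
t=25-28: P3@Q1 runs 3, rem=5, I/O yield, promote→Q0. Q0=[P3] Q1=[] Q2=[P1]
t=28-30: P3@Q0 runs 2, rem=3, quantum used, demote→Q1. Q0=[] Q1=[P3] Q2=[P1]
t=30-33: P3@Q1 runs 3, rem=0, completes. Q0=[] Q1=[] Q2=[P1]
t=33-35: P1@Q2 runs 2, rem=0, completes. Q0=[] Q1=[] Q2=[]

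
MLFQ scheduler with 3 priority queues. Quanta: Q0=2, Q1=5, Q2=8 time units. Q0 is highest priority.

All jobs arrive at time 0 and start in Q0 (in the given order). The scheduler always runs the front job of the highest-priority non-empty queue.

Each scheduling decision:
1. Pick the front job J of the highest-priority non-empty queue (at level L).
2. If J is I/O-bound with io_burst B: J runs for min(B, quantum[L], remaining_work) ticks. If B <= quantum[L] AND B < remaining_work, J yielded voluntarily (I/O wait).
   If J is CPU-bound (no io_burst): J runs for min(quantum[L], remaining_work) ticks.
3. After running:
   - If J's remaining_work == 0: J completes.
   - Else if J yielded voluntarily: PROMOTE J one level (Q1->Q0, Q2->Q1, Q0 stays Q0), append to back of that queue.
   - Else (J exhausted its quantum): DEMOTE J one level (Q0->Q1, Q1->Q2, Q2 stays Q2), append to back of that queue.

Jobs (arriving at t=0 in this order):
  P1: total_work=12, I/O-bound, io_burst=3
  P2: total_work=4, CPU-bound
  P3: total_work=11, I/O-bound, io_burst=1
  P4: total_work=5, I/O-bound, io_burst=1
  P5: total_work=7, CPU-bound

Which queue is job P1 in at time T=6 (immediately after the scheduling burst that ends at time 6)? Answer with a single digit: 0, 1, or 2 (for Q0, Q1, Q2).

t=0-2: P1@Q0 runs 2, rem=10, quantum used, demote→Q1. Q0=[P2,P3,P4,P5] Q1=[P1] Q2=[]
t=2-4: P2@Q0 runs 2, rem=2, quantum used, demote→Q1. Q0=[P3,P4,P5] Q1=[P1,P2] Q2=[]
t=4-5: P3@Q0 runs 1, rem=10, I/O yield, promote→Q0. Q0=[P4,P5,P3] Q1=[P1,P2] Q2=[]
t=5-6: P4@Q0 runs 1, rem=4, I/O yield, promote→Q0. Q0=[P5,P3,P4] Q1=[P1,P2] Q2=[]
t=6-8: P5@Q0 runs 2, rem=5, quantum used, demote→Q1. Q0=[P3,P4] Q1=[P1,P2,P5] Q2=[]
t=8-9: P3@Q0 runs 1, rem=9, I/O yield, promote→Q0. Q0=[P4,P3] Q1=[P1,P2,P5] Q2=[]
t=9-10: P4@Q0 runs 1, rem=3, I/O yield, promote→Q0. Q0=[P3,P4] Q1=[P1,P2,P5] Q2=[]
t=10-11: P3@Q0 runs 1, rem=8, I/O yield, promote→Q0. Q0=[P4,P3] Q1=[P1,P2,P5] Q2=[]
t=11-12: P4@Q0 runs 1, rem=2, I/O yield, promote→Q0. Q0=[P3,P4] Q1=[P1,P2,P5] Q2=[]
t=12-13: P3@Q0 runs 1, rem=7, I/O yield, promote→Q0. Q0=[P4,P3] Q1=[P1,P2,P5] Q2=[]
t=13-14: P4@Q0 runs 1, rem=1, I/O yield, promote→Q0. Q0=[P3,P4] Q1=[P1,P2,P5] Q2=[]
t=14-15: P3@Q0 runs 1, rem=6, I/O yield, promote→Q0. Q0=[P4,P3] Q1=[P1,P2,P5] Q2=[]
t=15-16: P4@Q0 runs 1, rem=0, completes. Q0=[P3] Q1=[P1,P2,P5] Q2=[]
t=16-17: P3@Q0 runs 1, rem=5, I/O yield, promote→Q0. Q0=[P3] Q1=[P1,P2,P5] Q2=[]
t=17-18: P3@Q0 runs 1, rem=4, I/O yield, promote→Q0. Q0=[P3] Q1=[P1,P2,P5] Q2=[]
t=18-19: P3@Q0 runs 1, rem=3, I/O yield, promote→Q0. Q0=[P3] Q1=[P1,P2,P5] Q2=[]
t=19-20: P3@Q0 runs 1, rem=2, I/O yield, promote→Q0. Q0=[P3] Q1=[P1,P2,P5] Q2=[]
t=20-21: P3@Q0 runs 1, rem=1, I/O yield, promote→Q0. Q0=[P3] Q1=[P1,P2,P5] Q2=[]
t=21-22: P3@Q0 runs 1, rem=0, completes. Q0=[] Q1=[P1,P2,P5] Q2=[]
t=22-25: P1@Q1 runs 3, rem=7, I/O yield, promote→Q0. Q0=[P1] Q1=[P2,P5] Q2=[]
t=25-27: P1@Q0 runs 2, rem=5, quantum used, demote→Q1. Q0=[] Q1=[P2,P5,P1] Q2=[]
t=27-29: P2@Q1 runs 2, rem=0, completes. Q0=[] Q1=[P5,P1] Q2=[]
t=29-34: P5@Q1 runs 5, rem=0, completes. Q0=[] Q1=[P1] Q2=[]
t=34-37: P1@Q1 runs 3, rem=2, I/O yield, promote→Q0. Q0=[P1] Q1=[] Q2=[]
t=37-39: P1@Q0 runs 2, rem=0, completes. Q0=[] Q1=[] Q2=[]

Answer: 1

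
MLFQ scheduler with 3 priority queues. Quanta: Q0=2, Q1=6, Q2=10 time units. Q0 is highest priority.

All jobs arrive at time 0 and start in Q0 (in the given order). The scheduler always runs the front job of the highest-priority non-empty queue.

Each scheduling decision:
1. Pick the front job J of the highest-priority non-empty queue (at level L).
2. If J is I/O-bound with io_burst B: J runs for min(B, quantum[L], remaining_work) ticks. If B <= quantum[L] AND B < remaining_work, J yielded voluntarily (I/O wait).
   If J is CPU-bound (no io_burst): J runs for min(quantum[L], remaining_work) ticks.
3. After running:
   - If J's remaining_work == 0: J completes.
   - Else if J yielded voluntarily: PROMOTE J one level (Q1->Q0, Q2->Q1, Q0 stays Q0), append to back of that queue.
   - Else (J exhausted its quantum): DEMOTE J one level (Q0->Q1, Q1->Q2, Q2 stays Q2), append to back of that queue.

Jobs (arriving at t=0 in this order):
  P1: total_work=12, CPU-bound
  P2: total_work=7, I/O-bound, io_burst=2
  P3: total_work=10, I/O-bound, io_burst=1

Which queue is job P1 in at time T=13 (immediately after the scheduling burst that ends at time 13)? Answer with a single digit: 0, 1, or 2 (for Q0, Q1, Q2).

Answer: 1

Derivation:
t=0-2: P1@Q0 runs 2, rem=10, quantum used, demote→Q1. Q0=[P2,P3] Q1=[P1] Q2=[]
t=2-4: P2@Q0 runs 2, rem=5, I/O yield, promote→Q0. Q0=[P3,P2] Q1=[P1] Q2=[]
t=4-5: P3@Q0 runs 1, rem=9, I/O yield, promote→Q0. Q0=[P2,P3] Q1=[P1] Q2=[]
t=5-7: P2@Q0 runs 2, rem=3, I/O yield, promote→Q0. Q0=[P3,P2] Q1=[P1] Q2=[]
t=7-8: P3@Q0 runs 1, rem=8, I/O yield, promote→Q0. Q0=[P2,P3] Q1=[P1] Q2=[]
t=8-10: P2@Q0 runs 2, rem=1, I/O yield, promote→Q0. Q0=[P3,P2] Q1=[P1] Q2=[]
t=10-11: P3@Q0 runs 1, rem=7, I/O yield, promote→Q0. Q0=[P2,P3] Q1=[P1] Q2=[]
t=11-12: P2@Q0 runs 1, rem=0, completes. Q0=[P3] Q1=[P1] Q2=[]
t=12-13: P3@Q0 runs 1, rem=6, I/O yield, promote→Q0. Q0=[P3] Q1=[P1] Q2=[]
t=13-14: P3@Q0 runs 1, rem=5, I/O yield, promote→Q0. Q0=[P3] Q1=[P1] Q2=[]
t=14-15: P3@Q0 runs 1, rem=4, I/O yield, promote→Q0. Q0=[P3] Q1=[P1] Q2=[]
t=15-16: P3@Q0 runs 1, rem=3, I/O yield, promote→Q0. Q0=[P3] Q1=[P1] Q2=[]
t=16-17: P3@Q0 runs 1, rem=2, I/O yield, promote→Q0. Q0=[P3] Q1=[P1] Q2=[]
t=17-18: P3@Q0 runs 1, rem=1, I/O yield, promote→Q0. Q0=[P3] Q1=[P1] Q2=[]
t=18-19: P3@Q0 runs 1, rem=0, completes. Q0=[] Q1=[P1] Q2=[]
t=19-25: P1@Q1 runs 6, rem=4, quantum used, demote→Q2. Q0=[] Q1=[] Q2=[P1]
t=25-29: P1@Q2 runs 4, rem=0, completes. Q0=[] Q1=[] Q2=[]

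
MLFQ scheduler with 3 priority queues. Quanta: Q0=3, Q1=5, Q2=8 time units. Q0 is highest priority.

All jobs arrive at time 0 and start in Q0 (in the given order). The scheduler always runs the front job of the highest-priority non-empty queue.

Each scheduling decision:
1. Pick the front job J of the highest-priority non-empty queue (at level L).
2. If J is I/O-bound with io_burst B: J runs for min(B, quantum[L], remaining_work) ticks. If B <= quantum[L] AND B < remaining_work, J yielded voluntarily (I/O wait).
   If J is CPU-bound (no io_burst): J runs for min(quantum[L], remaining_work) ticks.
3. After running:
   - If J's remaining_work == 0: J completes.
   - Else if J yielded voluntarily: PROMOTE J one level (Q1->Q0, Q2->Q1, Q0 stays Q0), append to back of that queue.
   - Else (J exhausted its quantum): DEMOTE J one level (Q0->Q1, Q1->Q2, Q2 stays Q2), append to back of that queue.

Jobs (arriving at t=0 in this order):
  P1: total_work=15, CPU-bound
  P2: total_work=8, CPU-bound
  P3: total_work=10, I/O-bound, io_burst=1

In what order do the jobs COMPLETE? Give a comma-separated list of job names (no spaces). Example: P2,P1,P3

Answer: P3,P2,P1

Derivation:
t=0-3: P1@Q0 runs 3, rem=12, quantum used, demote→Q1. Q0=[P2,P3] Q1=[P1] Q2=[]
t=3-6: P2@Q0 runs 3, rem=5, quantum used, demote→Q1. Q0=[P3] Q1=[P1,P2] Q2=[]
t=6-7: P3@Q0 runs 1, rem=9, I/O yield, promote→Q0. Q0=[P3] Q1=[P1,P2] Q2=[]
t=7-8: P3@Q0 runs 1, rem=8, I/O yield, promote→Q0. Q0=[P3] Q1=[P1,P2] Q2=[]
t=8-9: P3@Q0 runs 1, rem=7, I/O yield, promote→Q0. Q0=[P3] Q1=[P1,P2] Q2=[]
t=9-10: P3@Q0 runs 1, rem=6, I/O yield, promote→Q0. Q0=[P3] Q1=[P1,P2] Q2=[]
t=10-11: P3@Q0 runs 1, rem=5, I/O yield, promote→Q0. Q0=[P3] Q1=[P1,P2] Q2=[]
t=11-12: P3@Q0 runs 1, rem=4, I/O yield, promote→Q0. Q0=[P3] Q1=[P1,P2] Q2=[]
t=12-13: P3@Q0 runs 1, rem=3, I/O yield, promote→Q0. Q0=[P3] Q1=[P1,P2] Q2=[]
t=13-14: P3@Q0 runs 1, rem=2, I/O yield, promote→Q0. Q0=[P3] Q1=[P1,P2] Q2=[]
t=14-15: P3@Q0 runs 1, rem=1, I/O yield, promote→Q0. Q0=[P3] Q1=[P1,P2] Q2=[]
t=15-16: P3@Q0 runs 1, rem=0, completes. Q0=[] Q1=[P1,P2] Q2=[]
t=16-21: P1@Q1 runs 5, rem=7, quantum used, demote→Q2. Q0=[] Q1=[P2] Q2=[P1]
t=21-26: P2@Q1 runs 5, rem=0, completes. Q0=[] Q1=[] Q2=[P1]
t=26-33: P1@Q2 runs 7, rem=0, completes. Q0=[] Q1=[] Q2=[]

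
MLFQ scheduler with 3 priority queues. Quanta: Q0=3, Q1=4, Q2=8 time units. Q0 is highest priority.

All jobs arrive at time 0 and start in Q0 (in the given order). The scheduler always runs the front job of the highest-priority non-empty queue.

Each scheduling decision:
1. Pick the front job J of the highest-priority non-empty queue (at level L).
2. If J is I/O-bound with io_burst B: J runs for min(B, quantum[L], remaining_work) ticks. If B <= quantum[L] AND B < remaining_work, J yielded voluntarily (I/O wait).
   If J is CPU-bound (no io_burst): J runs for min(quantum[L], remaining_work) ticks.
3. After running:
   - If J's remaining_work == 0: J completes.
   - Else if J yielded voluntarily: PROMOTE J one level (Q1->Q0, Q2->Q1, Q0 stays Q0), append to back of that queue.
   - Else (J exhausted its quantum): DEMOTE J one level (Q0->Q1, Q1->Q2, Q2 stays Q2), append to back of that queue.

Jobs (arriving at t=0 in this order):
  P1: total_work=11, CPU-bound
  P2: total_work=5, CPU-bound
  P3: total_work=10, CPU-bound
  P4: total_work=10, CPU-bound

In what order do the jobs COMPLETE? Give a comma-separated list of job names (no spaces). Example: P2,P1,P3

Answer: P2,P1,P3,P4

Derivation:
t=0-3: P1@Q0 runs 3, rem=8, quantum used, demote→Q1. Q0=[P2,P3,P4] Q1=[P1] Q2=[]
t=3-6: P2@Q0 runs 3, rem=2, quantum used, demote→Q1. Q0=[P3,P4] Q1=[P1,P2] Q2=[]
t=6-9: P3@Q0 runs 3, rem=7, quantum used, demote→Q1. Q0=[P4] Q1=[P1,P2,P3] Q2=[]
t=9-12: P4@Q0 runs 3, rem=7, quantum used, demote→Q1. Q0=[] Q1=[P1,P2,P3,P4] Q2=[]
t=12-16: P1@Q1 runs 4, rem=4, quantum used, demote→Q2. Q0=[] Q1=[P2,P3,P4] Q2=[P1]
t=16-18: P2@Q1 runs 2, rem=0, completes. Q0=[] Q1=[P3,P4] Q2=[P1]
t=18-22: P3@Q1 runs 4, rem=3, quantum used, demote→Q2. Q0=[] Q1=[P4] Q2=[P1,P3]
t=22-26: P4@Q1 runs 4, rem=3, quantum used, demote→Q2. Q0=[] Q1=[] Q2=[P1,P3,P4]
t=26-30: P1@Q2 runs 4, rem=0, completes. Q0=[] Q1=[] Q2=[P3,P4]
t=30-33: P3@Q2 runs 3, rem=0, completes. Q0=[] Q1=[] Q2=[P4]
t=33-36: P4@Q2 runs 3, rem=0, completes. Q0=[] Q1=[] Q2=[]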